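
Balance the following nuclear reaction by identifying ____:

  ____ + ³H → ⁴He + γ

proton

Conserve mass number: A + 3 = 4 + 0, so A = 1.
Conserve atomic number: Z + 1 = 2 + 0, so Z = 1.
A = 1 and Z = 1 is ¹H — a proton.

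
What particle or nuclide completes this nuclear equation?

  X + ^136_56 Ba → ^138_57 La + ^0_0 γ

deuteron

Conserve mass number: A + 136 = 138 + 0, so A = 2.
Conserve atomic number: Z + 56 = 57 + 0, so Z = 1.
A = 2 and Z = 1 is ^2_1 H — a deuteron.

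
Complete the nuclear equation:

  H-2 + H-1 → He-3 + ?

gamma ray

Conserve mass number: 2 + 1 = 3 + A, so A = 0.
Conserve atomic number: 1 + 1 = 2 + Z, so Z = 0.
A = 0 and Z = 0 is γ — a gamma ray.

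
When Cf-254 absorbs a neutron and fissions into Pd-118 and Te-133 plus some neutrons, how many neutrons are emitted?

4

Conserve mass number: 255 = 118 + 133 + k, so k = 255 − 251 = 4.
Check atomic number: 98 = 46 + 52 + 0 = 98. ✓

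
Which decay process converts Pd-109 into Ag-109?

ΔA = 109 − 109 = 0; ΔZ = 47 − 46 = +1.
A is unchanged and Z rises by 1 — a neutron has become a proton (β⁻ decay).

beta-minus decay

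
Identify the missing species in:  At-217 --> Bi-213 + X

alpha particle

Conserve mass number: 217 = 213 + A, so A = 4.
Conserve atomic number: 85 = 83 + Z, so Z = 2.
A = 4 and Z = 2 is He-4 — an alpha particle.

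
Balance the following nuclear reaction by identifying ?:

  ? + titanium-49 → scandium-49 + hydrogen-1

Conserve mass number: A + 49 = 49 + 1, so A = 1.
Conserve atomic number: Z + 22 = 21 + 1, so Z = 0.
A = 1 and Z = 0 is neutron — a neutron.

neutron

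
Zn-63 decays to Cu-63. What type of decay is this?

beta-plus decay or electron capture

ΔA = 63 − 63 = 0; ΔZ = 29 − 30 = -1.
A is unchanged and Z drops by 1 — a proton has become a neutron (β⁺ emission or electron capture).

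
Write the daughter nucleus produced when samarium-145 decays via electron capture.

Pm-145

Electron capture: mass number changes by +0, atomic number by -1.
A: 145 = 145; Z: 62 − 1 = 61.
Z = 61 is promethium, so the daughter is promethium-145.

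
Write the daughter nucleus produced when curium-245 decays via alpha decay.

Alpha decay: mass number changes by -4, atomic number by -2.
A: 245 − 4 = 241; Z: 96 − 2 = 94.
Z = 94 is plutonium, so the daughter is plutonium-241.

Pu-241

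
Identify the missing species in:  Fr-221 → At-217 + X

alpha particle

Conserve mass number: 221 = 217 + A, so A = 4.
Conserve atomic number: 87 = 85 + Z, so Z = 2.
A = 4 and Z = 2 is He-4 — an alpha particle.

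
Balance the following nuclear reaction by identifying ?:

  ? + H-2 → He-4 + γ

Conserve mass number: A + 2 = 4 + 0, so A = 2.
Conserve atomic number: Z + 1 = 2 + 0, so Z = 1.
A = 2 and Z = 1 is H-2 — a deuteron.

deuteron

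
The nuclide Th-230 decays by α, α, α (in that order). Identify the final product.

Po-218

Start: (A, Z) = (230, 90).
After α: (226, 88).
After α: (222, 86).
After α: (218, 84).
Z = 84 is polonium.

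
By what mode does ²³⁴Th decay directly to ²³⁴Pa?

ΔA = 234 − 234 = 0; ΔZ = 91 − 90 = +1.
A is unchanged and Z rises by 1 — a neutron has become a proton (β⁻ decay).

beta-minus decay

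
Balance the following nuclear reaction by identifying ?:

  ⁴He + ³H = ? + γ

Conserve mass number: 4 + 3 = A + 0, so A = 7.
Conserve atomic number: 2 + 1 = Z + 0, so Z = 3.
Z = 3 is lithium, so the species is ⁷Li.

Li-7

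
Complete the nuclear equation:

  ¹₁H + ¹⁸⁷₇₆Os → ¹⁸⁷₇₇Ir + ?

Conserve mass number: 1 + 187 = 187 + A, so A = 1.
Conserve atomic number: 1 + 76 = 77 + Z, so Z = 0.
A = 1 and Z = 0 is ¹₀n — a neutron.

neutron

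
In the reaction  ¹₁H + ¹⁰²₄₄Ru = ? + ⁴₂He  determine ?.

Tc-99

Conserve mass number: 1 + 102 = A + 4, so A = 99.
Conserve atomic number: 1 + 44 = Z + 2, so Z = 43.
Z = 43 is technetium, so the species is ⁹⁹₄₃Tc.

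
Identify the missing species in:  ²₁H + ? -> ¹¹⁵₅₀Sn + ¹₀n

In-114

Conserve mass number: 2 + A = 115 + 1, so A = 114.
Conserve atomic number: 1 + Z = 50 + 0, so Z = 49.
Z = 49 is indium, so the species is ¹¹⁴₄₉In.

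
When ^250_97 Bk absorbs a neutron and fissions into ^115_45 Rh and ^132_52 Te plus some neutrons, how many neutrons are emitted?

Conserve mass number: 251 = 115 + 132 + k, so k = 251 − 247 = 4.
Check atomic number: 97 = 45 + 52 + 0 = 97. ✓

4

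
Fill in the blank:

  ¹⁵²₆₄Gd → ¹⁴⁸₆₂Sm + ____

Conserve mass number: 152 = 148 + A, so A = 4.
Conserve atomic number: 64 = 62 + Z, so Z = 2.
A = 4 and Z = 2 is ⁴₂He — an alpha particle.

alpha particle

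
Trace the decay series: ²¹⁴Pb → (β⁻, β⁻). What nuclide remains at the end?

Po-214

Start: (A, Z) = (214, 82).
After β⁻: (214, 83).
After β⁻: (214, 84).
Z = 84 is polonium.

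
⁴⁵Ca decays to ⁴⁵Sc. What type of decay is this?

beta-minus decay

ΔA = 45 − 45 = 0; ΔZ = 21 − 20 = +1.
A is unchanged and Z rises by 1 — a neutron has become a proton (β⁻ decay).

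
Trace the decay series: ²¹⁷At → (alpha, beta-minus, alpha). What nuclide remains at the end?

Start: (A, Z) = (217, 85).
After α: (213, 83).
After β⁻: (213, 84).
After α: (209, 82).
Z = 82 is lead.

Pb-209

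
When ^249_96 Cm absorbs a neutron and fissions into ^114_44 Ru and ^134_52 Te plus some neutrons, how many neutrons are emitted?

Conserve mass number: 250 = 114 + 134 + k, so k = 250 − 248 = 2.
Check atomic number: 96 = 44 + 52 + 0 = 96. ✓

2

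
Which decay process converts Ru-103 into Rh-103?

ΔA = 103 − 103 = 0; ΔZ = 45 − 44 = +1.
A is unchanged and Z rises by 1 — a neutron has become a proton (β⁻ decay).

beta-minus decay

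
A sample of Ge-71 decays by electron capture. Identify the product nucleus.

Ga-71

Electron capture: mass number changes by +0, atomic number by -1.
A: 71 = 71; Z: 32 − 1 = 31.
Z = 31 is gallium, so the daughter is Ga-71.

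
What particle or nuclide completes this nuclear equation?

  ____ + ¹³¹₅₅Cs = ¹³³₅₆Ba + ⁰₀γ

Conserve mass number: A + 131 = 133 + 0, so A = 2.
Conserve atomic number: Z + 55 = 56 + 0, so Z = 1.
A = 2 and Z = 1 is ²₁H — a deuteron.

deuteron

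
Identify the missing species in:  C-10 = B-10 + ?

Conserve mass number: 10 = 10 + A, so A = 0.
Conserve atomic number: 6 = 5 + Z, so Z = 1.
A = 0 and Z = 1 is e⁺ — a positron.

positron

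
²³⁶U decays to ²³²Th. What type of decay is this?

alpha decay

ΔA = 232 − 236 = -4; ΔZ = 90 − 92 = -2.
A drops by 4 and Z drops by 2 — the signature of alpha emission.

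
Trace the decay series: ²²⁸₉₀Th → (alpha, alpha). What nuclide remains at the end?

Rn-220

Start: (A, Z) = (228, 90).
After α: (224, 88).
After α: (220, 86).
Z = 86 is radon.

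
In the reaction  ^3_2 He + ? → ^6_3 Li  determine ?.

Conserve mass number: 3 + A = 6, so A = 3.
Conserve atomic number: 2 + Z = 3, so Z = 1.
A = 3 and Z = 1 is ^3_1 H — a triton.

triton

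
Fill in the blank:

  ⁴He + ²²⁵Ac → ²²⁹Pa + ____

gamma ray

Conserve mass number: 4 + 225 = 229 + A, so A = 0.
Conserve atomic number: 2 + 89 = 91 + Z, so Z = 0.
A = 0 and Z = 0 is γ — a gamma ray.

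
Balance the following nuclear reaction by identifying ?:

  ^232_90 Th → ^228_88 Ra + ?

Conserve mass number: 232 = 228 + A, so A = 4.
Conserve atomic number: 90 = 88 + Z, so Z = 2.
A = 4 and Z = 2 is ^4_2 He — an alpha particle.

alpha particle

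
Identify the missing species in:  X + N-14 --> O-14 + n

proton

Conserve mass number: A + 14 = 14 + 1, so A = 1.
Conserve atomic number: Z + 7 = 8 + 0, so Z = 1.
A = 1 and Z = 1 is H-1 — a proton.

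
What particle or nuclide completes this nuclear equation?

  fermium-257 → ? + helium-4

Conserve mass number: 257 = A + 4, so A = 253.
Conserve atomic number: 100 = Z + 2, so Z = 98.
Z = 98 is californium, so the species is californium-253.

Cf-253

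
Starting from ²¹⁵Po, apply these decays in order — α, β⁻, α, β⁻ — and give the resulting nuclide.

Pb-207

Start: (A, Z) = (215, 84).
After α: (211, 82).
After β⁻: (211, 83).
After α: (207, 81).
After β⁻: (207, 82).
Z = 82 is lead.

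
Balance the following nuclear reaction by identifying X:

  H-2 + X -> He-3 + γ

Conserve mass number: 2 + A = 3 + 0, so A = 1.
Conserve atomic number: 1 + Z = 2 + 0, so Z = 1.
A = 1 and Z = 1 is H-1 — a proton.

proton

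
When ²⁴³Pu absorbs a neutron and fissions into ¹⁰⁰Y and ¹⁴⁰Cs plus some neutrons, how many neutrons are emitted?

4

Conserve mass number: 244 = 100 + 140 + k, so k = 244 − 240 = 4.
Check atomic number: 94 = 39 + 55 + 0 = 94. ✓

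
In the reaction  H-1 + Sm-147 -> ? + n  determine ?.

Conserve mass number: 1 + 147 = A + 1, so A = 147.
Conserve atomic number: 1 + 62 = Z + 0, so Z = 63.
Z = 63 is europium, so the species is Eu-147.

Eu-147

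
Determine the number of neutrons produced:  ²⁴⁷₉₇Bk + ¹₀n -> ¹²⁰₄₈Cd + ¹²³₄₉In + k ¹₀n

Conserve mass number: 248 = 120 + 123 + k, so k = 248 − 243 = 5.
Check atomic number: 97 = 48 + 49 + 0 = 97. ✓

5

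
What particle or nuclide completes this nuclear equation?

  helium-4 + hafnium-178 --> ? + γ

Conserve mass number: 4 + 178 = A + 0, so A = 182.
Conserve atomic number: 2 + 72 = Z + 0, so Z = 74.
Z = 74 is tungsten, so the species is tungsten-182.

W-182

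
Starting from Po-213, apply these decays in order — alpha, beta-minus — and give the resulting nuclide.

Bi-209

Start: (A, Z) = (213, 84).
After α: (209, 82).
After β⁻: (209, 83).
Z = 83 is bismuth.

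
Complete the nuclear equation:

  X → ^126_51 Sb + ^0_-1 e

Sn-126

Conserve mass number: A = 126 + 0, so A = 126.
Conserve atomic number: Z = 51 − 1, so Z = 50.
Z = 50 is tin, so the species is ^126_50 Sn.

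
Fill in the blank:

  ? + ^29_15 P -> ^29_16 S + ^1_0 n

proton

Conserve mass number: A + 29 = 29 + 1, so A = 1.
Conserve atomic number: Z + 15 = 16 + 0, so Z = 1.
A = 1 and Z = 1 is ^1_1 H — a proton.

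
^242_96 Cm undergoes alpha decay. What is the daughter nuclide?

Alpha decay: mass number changes by -4, atomic number by -2.
A: 242 − 4 = 238; Z: 96 − 2 = 94.
Z = 94 is plutonium, so the daughter is ^238_94 Pu.

Pu-238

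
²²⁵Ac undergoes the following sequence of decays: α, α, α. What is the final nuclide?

Start: (A, Z) = (225, 89).
After α: (221, 87).
After α: (217, 85).
After α: (213, 83).
Z = 83 is bismuth.

Bi-213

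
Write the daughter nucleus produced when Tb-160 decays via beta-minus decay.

Beta-minus decay: mass number changes by +0, atomic number by +1.
A: 160 = 160; Z: 65 + 1 = 66.
Z = 66 is dysprosium, so the daughter is Dy-160.

Dy-160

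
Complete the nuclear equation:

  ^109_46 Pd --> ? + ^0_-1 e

Ag-109

Conserve mass number: 109 = A + 0, so A = 109.
Conserve atomic number: 46 = Z − 1, so Z = 47.
Z = 47 is silver, so the species is ^109_47 Ag.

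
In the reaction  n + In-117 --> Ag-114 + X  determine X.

Conserve mass number: 1 + 117 = 114 + A, so A = 4.
Conserve atomic number: 0 + 49 = 47 + Z, so Z = 2.
A = 4 and Z = 2 is He-4 — an alpha particle.

alpha particle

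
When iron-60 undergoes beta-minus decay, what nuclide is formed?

Beta-minus decay: mass number changes by +0, atomic number by +1.
A: 60 = 60; Z: 26 + 1 = 27.
Z = 27 is cobalt, so the daughter is cobalt-60.

Co-60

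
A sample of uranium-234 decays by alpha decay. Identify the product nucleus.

Alpha decay: mass number changes by -4, atomic number by -2.
A: 234 − 4 = 230; Z: 92 − 2 = 90.
Z = 90 is thorium, so the daughter is thorium-230.

Th-230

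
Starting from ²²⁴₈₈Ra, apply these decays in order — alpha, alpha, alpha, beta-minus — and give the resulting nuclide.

Bi-212

Start: (A, Z) = (224, 88).
After α: (220, 86).
After α: (216, 84).
After α: (212, 82).
After β⁻: (212, 83).
Z = 83 is bismuth.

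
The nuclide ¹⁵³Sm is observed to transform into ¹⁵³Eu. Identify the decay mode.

beta-minus decay

ΔA = 153 − 153 = 0; ΔZ = 63 − 62 = +1.
A is unchanged and Z rises by 1 — a neutron has become a proton (β⁻ decay).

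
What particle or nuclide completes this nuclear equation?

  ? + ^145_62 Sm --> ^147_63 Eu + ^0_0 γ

deuteron

Conserve mass number: A + 145 = 147 + 0, so A = 2.
Conserve atomic number: Z + 62 = 63 + 0, so Z = 1.
A = 2 and Z = 1 is ^2_1 H — a deuteron.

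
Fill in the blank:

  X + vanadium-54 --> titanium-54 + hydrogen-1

neutron

Conserve mass number: A + 54 = 54 + 1, so A = 1.
Conserve atomic number: Z + 23 = 22 + 1, so Z = 0.
A = 1 and Z = 0 is neutron — a neutron.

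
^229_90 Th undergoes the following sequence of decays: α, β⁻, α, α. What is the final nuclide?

Start: (A, Z) = (229, 90).
After α: (225, 88).
After β⁻: (225, 89).
After α: (221, 87).
After α: (217, 85).
Z = 85 is astatine.

At-217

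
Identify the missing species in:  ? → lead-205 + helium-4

Conserve mass number: A = 205 + 4, so A = 209.
Conserve atomic number: Z = 82 + 2, so Z = 84.
Z = 84 is polonium, so the species is polonium-209.

Po-209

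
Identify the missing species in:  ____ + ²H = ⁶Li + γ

alpha particle

Conserve mass number: A + 2 = 6 + 0, so A = 4.
Conserve atomic number: Z + 1 = 3 + 0, so Z = 2.
A = 4 and Z = 2 is ⁴He — an alpha particle.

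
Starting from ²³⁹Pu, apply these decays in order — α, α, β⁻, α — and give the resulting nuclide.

Ac-227

Start: (A, Z) = (239, 94).
After α: (235, 92).
After α: (231, 90).
After β⁻: (231, 91).
After α: (227, 89).
Z = 89 is actinium.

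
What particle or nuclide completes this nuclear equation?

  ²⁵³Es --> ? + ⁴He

Bk-249

Conserve mass number: 253 = A + 4, so A = 249.
Conserve atomic number: 99 = Z + 2, so Z = 97.
Z = 97 is berkelium, so the species is ²⁴⁹Bk.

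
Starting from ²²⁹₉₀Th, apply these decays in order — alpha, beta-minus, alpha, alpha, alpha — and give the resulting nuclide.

Start: (A, Z) = (229, 90).
After α: (225, 88).
After β⁻: (225, 89).
After α: (221, 87).
After α: (217, 85).
After α: (213, 83).
Z = 83 is bismuth.

Bi-213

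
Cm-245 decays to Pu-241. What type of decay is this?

alpha decay

ΔA = 241 − 245 = -4; ΔZ = 94 − 96 = -2.
A drops by 4 and Z drops by 2 — the signature of alpha emission.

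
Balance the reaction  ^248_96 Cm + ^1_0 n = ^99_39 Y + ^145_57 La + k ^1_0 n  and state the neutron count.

5

Conserve mass number: 249 = 99 + 145 + k, so k = 249 − 244 = 5.
Check atomic number: 96 = 39 + 57 + 0 = 96. ✓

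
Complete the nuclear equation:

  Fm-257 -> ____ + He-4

Cf-253

Conserve mass number: 257 = A + 4, so A = 253.
Conserve atomic number: 100 = Z + 2, so Z = 98.
Z = 98 is californium, so the species is Cf-253.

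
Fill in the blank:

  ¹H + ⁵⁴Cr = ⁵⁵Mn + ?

Conserve mass number: 1 + 54 = 55 + A, so A = 0.
Conserve atomic number: 1 + 24 = 25 + Z, so Z = 0.
A = 0 and Z = 0 is γ — a gamma ray.

gamma ray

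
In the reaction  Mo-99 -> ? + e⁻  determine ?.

Tc-99

Conserve mass number: 99 = A + 0, so A = 99.
Conserve atomic number: 42 = Z − 1, so Z = 43.
Z = 43 is technetium, so the species is Tc-99.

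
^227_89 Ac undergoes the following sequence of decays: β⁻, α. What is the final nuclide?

Start: (A, Z) = (227, 89).
After β⁻: (227, 90).
After α: (223, 88).
Z = 88 is radium.

Ra-223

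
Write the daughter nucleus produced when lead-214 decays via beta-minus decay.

Bi-214

Beta-minus decay: mass number changes by +0, atomic number by +1.
A: 214 = 214; Z: 82 + 1 = 83.
Z = 83 is bismuth, so the daughter is bismuth-214.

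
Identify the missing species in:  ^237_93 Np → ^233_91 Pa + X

Conserve mass number: 237 = 233 + A, so A = 4.
Conserve atomic number: 93 = 91 + Z, so Z = 2.
A = 4 and Z = 2 is ^4_2 He — an alpha particle.

alpha particle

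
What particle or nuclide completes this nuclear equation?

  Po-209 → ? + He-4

Pb-205

Conserve mass number: 209 = A + 4, so A = 205.
Conserve atomic number: 84 = Z + 2, so Z = 82.
Z = 82 is lead, so the species is Pb-205.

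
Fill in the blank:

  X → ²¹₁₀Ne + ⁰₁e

Conserve mass number: A = 21 + 0, so A = 21.
Conserve atomic number: Z = 10 + 1, so Z = 11.
Z = 11 is sodium, so the species is ²¹₁₁Na.

Na-21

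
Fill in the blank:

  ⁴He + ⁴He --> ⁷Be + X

Conserve mass number: 4 + 4 = 7 + A, so A = 1.
Conserve atomic number: 2 + 2 = 4 + Z, so Z = 0.
A = 1 and Z = 0 is ¹n — a neutron.

neutron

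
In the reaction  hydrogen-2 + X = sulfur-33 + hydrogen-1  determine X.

S-32

Conserve mass number: 2 + A = 33 + 1, so A = 32.
Conserve atomic number: 1 + Z = 16 + 1, so Z = 16.
Z = 16 is sulfur, so the species is sulfur-32.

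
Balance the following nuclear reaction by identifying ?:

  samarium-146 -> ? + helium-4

Conserve mass number: 146 = A + 4, so A = 142.
Conserve atomic number: 62 = Z + 2, so Z = 60.
Z = 60 is neodymium, so the species is neodymium-142.

Nd-142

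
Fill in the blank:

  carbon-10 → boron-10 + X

Conserve mass number: 10 = 10 + A, so A = 0.
Conserve atomic number: 6 = 5 + Z, so Z = 1.
A = 0 and Z = 1 is e⁺ — a positron.

positron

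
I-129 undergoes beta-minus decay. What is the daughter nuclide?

Beta-minus decay: mass number changes by +0, atomic number by +1.
A: 129 = 129; Z: 53 + 1 = 54.
Z = 54 is xenon, so the daughter is Xe-129.

Xe-129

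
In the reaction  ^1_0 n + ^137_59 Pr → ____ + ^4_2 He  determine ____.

Conserve mass number: 1 + 137 = A + 4, so A = 134.
Conserve atomic number: 0 + 59 = Z + 2, so Z = 57.
Z = 57 is lanthanum, so the species is ^134_57 La.

La-134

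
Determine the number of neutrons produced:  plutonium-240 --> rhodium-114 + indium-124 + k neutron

2

Conserve mass number: 240 = 114 + 124 + k, so k = 240 − 238 = 2.
Check atomic number: 94 = 45 + 49 + 0 = 94. ✓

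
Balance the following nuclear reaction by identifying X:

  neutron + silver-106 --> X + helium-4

Conserve mass number: 1 + 106 = A + 4, so A = 103.
Conserve atomic number: 0 + 47 = Z + 2, so Z = 45.
Z = 45 is rhodium, so the species is rhodium-103.

Rh-103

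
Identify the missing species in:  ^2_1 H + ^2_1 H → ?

He-4

Conserve mass number: 2 + 2 = A, so A = 4.
Conserve atomic number: 1 + 1 = Z, so Z = 2.
A = 4 and Z = 2 is ^4_2 He — an alpha particle.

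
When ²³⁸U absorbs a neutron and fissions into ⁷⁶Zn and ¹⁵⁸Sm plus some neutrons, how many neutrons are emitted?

Conserve mass number: 239 = 76 + 158 + k, so k = 239 − 234 = 5.
Check atomic number: 92 = 30 + 62 + 0 = 92. ✓

5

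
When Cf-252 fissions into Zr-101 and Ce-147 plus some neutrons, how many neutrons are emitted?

4

Conserve mass number: 252 = 101 + 147 + k, so k = 252 − 248 = 4.
Check atomic number: 98 = 40 + 58 + 0 = 98. ✓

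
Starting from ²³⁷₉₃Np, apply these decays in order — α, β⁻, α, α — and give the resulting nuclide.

Ra-225

Start: (A, Z) = (237, 93).
After α: (233, 91).
After β⁻: (233, 92).
After α: (229, 90).
After α: (225, 88).
Z = 88 is radium.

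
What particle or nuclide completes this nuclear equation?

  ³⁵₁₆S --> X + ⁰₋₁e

Conserve mass number: 35 = A + 0, so A = 35.
Conserve atomic number: 16 = Z − 1, so Z = 17.
Z = 17 is chlorine, so the species is ³⁵₁₇Cl.

Cl-35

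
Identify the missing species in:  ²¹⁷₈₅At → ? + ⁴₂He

Conserve mass number: 217 = A + 4, so A = 213.
Conserve atomic number: 85 = Z + 2, so Z = 83.
Z = 83 is bismuth, so the species is ²¹³₈₃Bi.

Bi-213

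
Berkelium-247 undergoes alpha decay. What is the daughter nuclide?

Alpha decay: mass number changes by -4, atomic number by -2.
A: 247 − 4 = 243; Z: 97 − 2 = 95.
Z = 95 is americium, so the daughter is americium-243.

Am-243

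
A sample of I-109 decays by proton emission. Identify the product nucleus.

Te-108

Proton emission: mass number changes by -1, atomic number by -1.
A: 109 − 1 = 108; Z: 53 − 1 = 52.
Z = 52 is tellurium, so the daughter is Te-108.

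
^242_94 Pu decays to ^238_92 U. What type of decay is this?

ΔA = 238 − 242 = -4; ΔZ = 92 − 94 = -2.
A drops by 4 and Z drops by 2 — the signature of alpha emission.

alpha decay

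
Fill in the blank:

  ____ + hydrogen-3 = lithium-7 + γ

alpha particle

Conserve mass number: A + 3 = 7 + 0, so A = 4.
Conserve atomic number: Z + 1 = 3 + 0, so Z = 2.
A = 4 and Z = 2 is helium-4 — an alpha particle.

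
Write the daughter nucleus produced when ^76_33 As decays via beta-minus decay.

Beta-minus decay: mass number changes by +0, atomic number by +1.
A: 76 = 76; Z: 33 + 1 = 34.
Z = 34 is selenium, so the daughter is ^76_34 Se.

Se-76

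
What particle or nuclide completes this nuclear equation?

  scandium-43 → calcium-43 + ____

positron

Conserve mass number: 43 = 43 + A, so A = 0.
Conserve atomic number: 21 = 20 + Z, so Z = 1.
A = 0 and Z = 1 is e⁺ — a positron.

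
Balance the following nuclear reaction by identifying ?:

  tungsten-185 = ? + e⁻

Re-185

Conserve mass number: 185 = A + 0, so A = 185.
Conserve atomic number: 74 = Z − 1, so Z = 75.
Z = 75 is rhenium, so the species is rhenium-185.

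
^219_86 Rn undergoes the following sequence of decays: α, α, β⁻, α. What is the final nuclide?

Start: (A, Z) = (219, 86).
After α: (215, 84).
After α: (211, 82).
After β⁻: (211, 83).
After α: (207, 81).
Z = 81 is thallium.

Tl-207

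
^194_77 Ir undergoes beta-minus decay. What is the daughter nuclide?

Pt-194

Beta-minus decay: mass number changes by +0, atomic number by +1.
A: 194 = 194; Z: 77 + 1 = 78.
Z = 78 is platinum, so the daughter is ^194_78 Pt.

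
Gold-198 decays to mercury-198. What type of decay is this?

beta-minus decay

ΔA = 198 − 198 = 0; ΔZ = 80 − 79 = +1.
A is unchanged and Z rises by 1 — a neutron has become a proton (β⁻ decay).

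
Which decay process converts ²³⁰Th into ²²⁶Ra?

ΔA = 226 − 230 = -4; ΔZ = 88 − 90 = -2.
A drops by 4 and Z drops by 2 — the signature of alpha emission.

alpha decay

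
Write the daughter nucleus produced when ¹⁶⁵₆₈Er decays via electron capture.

Electron capture: mass number changes by +0, atomic number by -1.
A: 165 = 165; Z: 68 − 1 = 67.
Z = 67 is holmium, so the daughter is ¹⁶⁵₆₇Ho.

Ho-165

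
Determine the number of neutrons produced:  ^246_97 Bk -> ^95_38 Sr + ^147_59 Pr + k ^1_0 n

Conserve mass number: 246 = 95 + 147 + k, so k = 246 − 242 = 4.
Check atomic number: 97 = 38 + 59 + 0 = 97. ✓

4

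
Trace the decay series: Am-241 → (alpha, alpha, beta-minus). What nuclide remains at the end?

Start: (A, Z) = (241, 95).
After α: (237, 93).
After α: (233, 91).
After β⁻: (233, 92).
Z = 92 is uranium.

U-233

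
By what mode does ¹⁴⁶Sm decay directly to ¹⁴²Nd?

alpha decay

ΔA = 142 − 146 = -4; ΔZ = 60 − 62 = -2.
A drops by 4 and Z drops by 2 — the signature of alpha emission.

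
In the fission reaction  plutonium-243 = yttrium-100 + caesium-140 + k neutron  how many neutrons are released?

3

Conserve mass number: 243 = 100 + 140 + k, so k = 243 − 240 = 3.
Check atomic number: 94 = 39 + 55 + 0 = 94. ✓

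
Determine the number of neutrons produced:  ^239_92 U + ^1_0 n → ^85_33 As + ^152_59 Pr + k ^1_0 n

Conserve mass number: 240 = 85 + 152 + k, so k = 240 − 237 = 3.
Check atomic number: 92 = 33 + 59 + 0 = 92. ✓

3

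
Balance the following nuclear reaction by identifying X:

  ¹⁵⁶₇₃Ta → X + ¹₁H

Hf-155

Conserve mass number: 156 = A + 1, so A = 155.
Conserve atomic number: 73 = Z + 1, so Z = 72.
Z = 72 is hafnium, so the species is ¹⁵⁵₇₂Hf.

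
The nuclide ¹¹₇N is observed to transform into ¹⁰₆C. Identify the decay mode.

proton emission

ΔA = 10 − 11 = -1; ΔZ = 6 − 7 = -1.
A drops by 1 and Z drops by 1 — a proton was emitted.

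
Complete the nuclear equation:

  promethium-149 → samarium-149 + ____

Conserve mass number: 149 = 149 + A, so A = 0.
Conserve atomic number: 61 = 62 + Z, so Z = -1.
A = 0 and Z = -1 is e⁻ — a beta-minus particle.

beta-minus particle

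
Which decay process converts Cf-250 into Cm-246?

ΔA = 246 − 250 = -4; ΔZ = 96 − 98 = -2.
A drops by 4 and Z drops by 2 — the signature of alpha emission.

alpha decay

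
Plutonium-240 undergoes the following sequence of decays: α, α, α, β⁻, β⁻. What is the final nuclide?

Th-228

Start: (A, Z) = (240, 94).
After α: (236, 92).
After α: (232, 90).
After α: (228, 88).
After β⁻: (228, 89).
After β⁻: (228, 90).
Z = 90 is thorium.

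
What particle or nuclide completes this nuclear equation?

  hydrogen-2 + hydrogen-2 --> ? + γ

Conserve mass number: 2 + 2 = A + 0, so A = 4.
Conserve atomic number: 1 + 1 = Z + 0, so Z = 2.
A = 4 and Z = 2 is helium-4 — an alpha particle.

He-4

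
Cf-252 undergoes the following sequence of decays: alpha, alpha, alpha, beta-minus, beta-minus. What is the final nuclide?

Pu-240

Start: (A, Z) = (252, 98).
After α: (248, 96).
After α: (244, 94).
After α: (240, 92).
After β⁻: (240, 93).
After β⁻: (240, 94).
Z = 94 is plutonium.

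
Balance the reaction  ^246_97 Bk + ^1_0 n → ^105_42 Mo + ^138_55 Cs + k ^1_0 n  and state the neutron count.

Conserve mass number: 247 = 105 + 138 + k, so k = 247 − 243 = 4.
Check atomic number: 97 = 42 + 55 + 0 = 97. ✓

4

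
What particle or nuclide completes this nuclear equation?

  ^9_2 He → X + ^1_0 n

Conserve mass number: 9 = A + 1, so A = 8.
Conserve atomic number: 2 = Z + 0, so Z = 2.
Z = 2 is helium, so the species is ^8_2 He.

He-8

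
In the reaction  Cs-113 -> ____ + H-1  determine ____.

Conserve mass number: 113 = A + 1, so A = 112.
Conserve atomic number: 55 = Z + 1, so Z = 54.
Z = 54 is xenon, so the species is Xe-112.

Xe-112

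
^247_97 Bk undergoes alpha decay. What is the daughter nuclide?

Alpha decay: mass number changes by -4, atomic number by -2.
A: 247 − 4 = 243; Z: 97 − 2 = 95.
Z = 95 is americium, so the daughter is ^243_95 Am.

Am-243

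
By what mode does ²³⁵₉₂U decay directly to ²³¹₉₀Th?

ΔA = 231 − 235 = -4; ΔZ = 90 − 92 = -2.
A drops by 4 and Z drops by 2 — the signature of alpha emission.

alpha decay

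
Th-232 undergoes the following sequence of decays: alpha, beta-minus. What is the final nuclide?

Ac-228

Start: (A, Z) = (232, 90).
After α: (228, 88).
After β⁻: (228, 89).
Z = 89 is actinium.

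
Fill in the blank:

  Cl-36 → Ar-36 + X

beta-minus particle

Conserve mass number: 36 = 36 + A, so A = 0.
Conserve atomic number: 17 = 18 + Z, so Z = -1.
A = 0 and Z = -1 is e⁻ — a beta-minus particle.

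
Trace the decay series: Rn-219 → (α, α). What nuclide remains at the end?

Start: (A, Z) = (219, 86).
After α: (215, 84).
After α: (211, 82).
Z = 82 is lead.

Pb-211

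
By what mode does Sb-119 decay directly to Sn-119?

beta-plus decay or electron capture

ΔA = 119 − 119 = 0; ΔZ = 50 − 51 = -1.
A is unchanged and Z drops by 1 — a proton has become a neutron (β⁺ emission or electron capture).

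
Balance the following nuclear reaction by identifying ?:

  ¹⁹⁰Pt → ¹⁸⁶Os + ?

alpha particle

Conserve mass number: 190 = 186 + A, so A = 4.
Conserve atomic number: 78 = 76 + Z, so Z = 2.
A = 4 and Z = 2 is ⁴He — an alpha particle.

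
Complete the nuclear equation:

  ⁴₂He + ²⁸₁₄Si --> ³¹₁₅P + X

Conserve mass number: 4 + 28 = 31 + A, so A = 1.
Conserve atomic number: 2 + 14 = 15 + Z, so Z = 1.
A = 1 and Z = 1 is ¹₁H — a proton.

proton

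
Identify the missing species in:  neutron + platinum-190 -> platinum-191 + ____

Conserve mass number: 1 + 190 = 191 + A, so A = 0.
Conserve atomic number: 0 + 78 = 78 + Z, so Z = 0.
A = 0 and Z = 0 is γ — a gamma ray.

gamma ray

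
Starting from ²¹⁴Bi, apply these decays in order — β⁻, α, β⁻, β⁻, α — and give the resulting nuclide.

Pb-206

Start: (A, Z) = (214, 83).
After β⁻: (214, 84).
After α: (210, 82).
After β⁻: (210, 83).
After β⁻: (210, 84).
After α: (206, 82).
Z = 82 is lead.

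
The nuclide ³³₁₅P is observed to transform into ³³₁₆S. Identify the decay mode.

beta-minus decay

ΔA = 33 − 33 = 0; ΔZ = 16 − 15 = +1.
A is unchanged and Z rises by 1 — a neutron has become a proton (β⁻ decay).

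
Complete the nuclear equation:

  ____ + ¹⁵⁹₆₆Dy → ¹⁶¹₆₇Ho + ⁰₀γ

deuteron

Conserve mass number: A + 159 = 161 + 0, so A = 2.
Conserve atomic number: Z + 66 = 67 + 0, so Z = 1.
A = 2 and Z = 1 is ²₁H — a deuteron.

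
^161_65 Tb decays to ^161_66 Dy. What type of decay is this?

ΔA = 161 − 161 = 0; ΔZ = 66 − 65 = +1.
A is unchanged and Z rises by 1 — a neutron has become a proton (β⁻ decay).

beta-minus decay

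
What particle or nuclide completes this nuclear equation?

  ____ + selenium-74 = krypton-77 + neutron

alpha particle

Conserve mass number: A + 74 = 77 + 1, so A = 4.
Conserve atomic number: Z + 34 = 36 + 0, so Z = 2.
A = 4 and Z = 2 is helium-4 — an alpha particle.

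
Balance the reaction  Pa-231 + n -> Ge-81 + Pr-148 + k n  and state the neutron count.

3

Conserve mass number: 232 = 81 + 148 + k, so k = 232 − 229 = 3.
Check atomic number: 91 = 32 + 59 + 0 = 91. ✓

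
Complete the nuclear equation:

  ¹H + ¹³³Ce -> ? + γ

Pr-134

Conserve mass number: 1 + 133 = A + 0, so A = 134.
Conserve atomic number: 1 + 58 = Z + 0, so Z = 59.
Z = 59 is praseodymium, so the species is ¹³⁴Pr.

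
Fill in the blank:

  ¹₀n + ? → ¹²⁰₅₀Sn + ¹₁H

Conserve mass number: 1 + A = 120 + 1, so A = 120.
Conserve atomic number: 0 + Z = 50 + 1, so Z = 51.
Z = 51 is antimony, so the species is ¹²⁰₅₁Sb.

Sb-120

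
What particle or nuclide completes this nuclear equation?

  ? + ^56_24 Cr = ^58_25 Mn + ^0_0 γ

Conserve mass number: A + 56 = 58 + 0, so A = 2.
Conserve atomic number: Z + 24 = 25 + 0, so Z = 1.
A = 2 and Z = 1 is ^2_1 H — a deuteron.

deuteron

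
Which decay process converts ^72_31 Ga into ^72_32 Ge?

ΔA = 72 − 72 = 0; ΔZ = 32 − 31 = +1.
A is unchanged and Z rises by 1 — a neutron has become a proton (β⁻ decay).

beta-minus decay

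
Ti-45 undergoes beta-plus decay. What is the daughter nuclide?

Sc-45

Beta-plus decay: mass number changes by +0, atomic number by -1.
A: 45 = 45; Z: 22 − 1 = 21.
Z = 21 is scandium, so the daughter is Sc-45.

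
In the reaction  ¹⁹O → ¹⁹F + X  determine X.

Conserve mass number: 19 = 19 + A, so A = 0.
Conserve atomic number: 8 = 9 + Z, so Z = -1.
A = 0 and Z = -1 is e⁻ — a beta-minus particle.

beta-minus particle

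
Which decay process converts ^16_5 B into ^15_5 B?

neutron emission

ΔA = 15 − 16 = -1; ΔZ = 5 − 5 = +0.
A drops by 1 with Z unchanged — a neutron was emitted.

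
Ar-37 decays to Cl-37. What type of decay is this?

beta-plus decay or electron capture

ΔA = 37 − 37 = 0; ΔZ = 17 − 18 = -1.
A is unchanged and Z drops by 1 — a proton has become a neutron (β⁺ emission or electron capture).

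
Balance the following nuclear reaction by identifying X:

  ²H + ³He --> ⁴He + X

proton

Conserve mass number: 2 + 3 = 4 + A, so A = 1.
Conserve atomic number: 1 + 2 = 2 + Z, so Z = 1.
A = 1 and Z = 1 is ¹H — a proton.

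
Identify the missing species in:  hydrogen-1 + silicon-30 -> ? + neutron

Conserve mass number: 1 + 30 = A + 1, so A = 30.
Conserve atomic number: 1 + 14 = Z + 0, so Z = 15.
Z = 15 is phosphorus, so the species is phosphorus-30.

P-30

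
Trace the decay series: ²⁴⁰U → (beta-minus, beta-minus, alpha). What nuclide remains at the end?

Start: (A, Z) = (240, 92).
After β⁻: (240, 93).
After β⁻: (240, 94).
After α: (236, 92).
Z = 92 is uranium.

U-236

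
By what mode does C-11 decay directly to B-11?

ΔA = 11 − 11 = 0; ΔZ = 5 − 6 = -1.
A is unchanged and Z drops by 1 — a proton has become a neutron (β⁺ emission or electron capture).

beta-plus decay or electron capture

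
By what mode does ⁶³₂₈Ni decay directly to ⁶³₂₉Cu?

ΔA = 63 − 63 = 0; ΔZ = 29 − 28 = +1.
A is unchanged and Z rises by 1 — a neutron has become a proton (β⁻ decay).

beta-minus decay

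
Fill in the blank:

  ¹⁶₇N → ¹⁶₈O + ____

Conserve mass number: 16 = 16 + A, so A = 0.
Conserve atomic number: 7 = 8 + Z, so Z = -1.
A = 0 and Z = -1 is ⁰₋₁e — a beta-minus particle.

beta-minus particle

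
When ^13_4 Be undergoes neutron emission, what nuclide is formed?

Neutron emission: mass number changes by -1, atomic number by +0.
A: 13 − 1 = 12; Z: 4 = 4.
Z = 4 is beryllium, so the daughter is ^12_4 Be.

Be-12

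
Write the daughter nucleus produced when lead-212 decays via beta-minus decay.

Beta-minus decay: mass number changes by +0, atomic number by +1.
A: 212 = 212; Z: 82 + 1 = 83.
Z = 83 is bismuth, so the daughter is bismuth-212.

Bi-212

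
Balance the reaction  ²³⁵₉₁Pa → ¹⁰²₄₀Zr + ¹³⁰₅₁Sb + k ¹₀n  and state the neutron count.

3

Conserve mass number: 235 = 102 + 130 + k, so k = 235 − 232 = 3.
Check atomic number: 91 = 40 + 51 + 0 = 91. ✓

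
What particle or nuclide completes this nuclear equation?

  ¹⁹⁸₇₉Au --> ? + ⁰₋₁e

Hg-198

Conserve mass number: 198 = A + 0, so A = 198.
Conserve atomic number: 79 = Z − 1, so Z = 80.
Z = 80 is mercury, so the species is ¹⁹⁸₈₀Hg.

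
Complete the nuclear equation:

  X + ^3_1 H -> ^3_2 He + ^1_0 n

proton

Conserve mass number: A + 3 = 3 + 1, so A = 1.
Conserve atomic number: Z + 1 = 2 + 0, so Z = 1.
A = 1 and Z = 1 is ^1_1 H — a proton.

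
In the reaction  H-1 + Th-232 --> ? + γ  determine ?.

Conserve mass number: 1 + 232 = A + 0, so A = 233.
Conserve atomic number: 1 + 90 = Z + 0, so Z = 91.
Z = 91 is protactinium, so the species is Pa-233.

Pa-233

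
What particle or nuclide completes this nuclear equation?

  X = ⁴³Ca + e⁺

Conserve mass number: A = 43 + 0, so A = 43.
Conserve atomic number: Z = 20 + 1, so Z = 21.
Z = 21 is scandium, so the species is ⁴³Sc.

Sc-43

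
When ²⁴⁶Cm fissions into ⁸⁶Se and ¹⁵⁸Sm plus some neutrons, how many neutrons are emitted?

2

Conserve mass number: 246 = 86 + 158 + k, so k = 246 − 244 = 2.
Check atomic number: 96 = 34 + 62 + 0 = 96. ✓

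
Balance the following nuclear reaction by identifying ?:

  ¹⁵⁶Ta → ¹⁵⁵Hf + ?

proton

Conserve mass number: 156 = 155 + A, so A = 1.
Conserve atomic number: 73 = 72 + Z, so Z = 1.
A = 1 and Z = 1 is ¹H — a proton.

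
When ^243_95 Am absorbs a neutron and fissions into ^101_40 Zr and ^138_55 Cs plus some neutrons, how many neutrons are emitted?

5

Conserve mass number: 244 = 101 + 138 + k, so k = 244 − 239 = 5.
Check atomic number: 95 = 40 + 55 + 0 = 95. ✓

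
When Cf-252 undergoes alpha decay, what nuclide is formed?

Cm-248

Alpha decay: mass number changes by -4, atomic number by -2.
A: 252 − 4 = 248; Z: 98 − 2 = 96.
Z = 96 is curium, so the daughter is Cm-248.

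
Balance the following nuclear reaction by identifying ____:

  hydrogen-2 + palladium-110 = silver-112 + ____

Conserve mass number: 2 + 110 = 112 + A, so A = 0.
Conserve atomic number: 1 + 46 = 47 + Z, so Z = 0.
A = 0 and Z = 0 is γ — a gamma ray.

gamma ray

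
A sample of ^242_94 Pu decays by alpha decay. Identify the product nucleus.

Alpha decay: mass number changes by -4, atomic number by -2.
A: 242 − 4 = 238; Z: 94 − 2 = 92.
Z = 92 is uranium, so the daughter is ^238_92 U.

U-238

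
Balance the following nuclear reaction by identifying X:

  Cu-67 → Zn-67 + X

Conserve mass number: 67 = 67 + A, so A = 0.
Conserve atomic number: 29 = 30 + Z, so Z = -1.
A = 0 and Z = -1 is e⁻ — a beta-minus particle.

beta-minus particle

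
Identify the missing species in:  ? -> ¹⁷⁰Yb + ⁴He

Conserve mass number: A = 170 + 4, so A = 174.
Conserve atomic number: Z = 70 + 2, so Z = 72.
Z = 72 is hafnium, so the species is ¹⁷⁴Hf.

Hf-174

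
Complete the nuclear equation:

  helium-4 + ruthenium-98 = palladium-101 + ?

neutron

Conserve mass number: 4 + 98 = 101 + A, so A = 1.
Conserve atomic number: 2 + 44 = 46 + Z, so Z = 0.
A = 1 and Z = 0 is neutron — a neutron.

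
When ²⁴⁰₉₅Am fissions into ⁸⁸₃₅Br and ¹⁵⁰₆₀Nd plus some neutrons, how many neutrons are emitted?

2

Conserve mass number: 240 = 88 + 150 + k, so k = 240 − 238 = 2.
Check atomic number: 95 = 35 + 60 + 0 = 95. ✓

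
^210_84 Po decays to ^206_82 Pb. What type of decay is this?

ΔA = 206 − 210 = -4; ΔZ = 82 − 84 = -2.
A drops by 4 and Z drops by 2 — the signature of alpha emission.

alpha decay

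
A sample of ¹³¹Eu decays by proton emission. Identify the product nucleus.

Proton emission: mass number changes by -1, atomic number by -1.
A: 131 − 1 = 130; Z: 63 − 1 = 62.
Z = 62 is samarium, so the daughter is ¹³⁰Sm.

Sm-130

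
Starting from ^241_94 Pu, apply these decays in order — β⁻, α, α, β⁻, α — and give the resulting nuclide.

Th-229

Start: (A, Z) = (241, 94).
After β⁻: (241, 95).
After α: (237, 93).
After α: (233, 91).
After β⁻: (233, 92).
After α: (229, 90).
Z = 90 is thorium.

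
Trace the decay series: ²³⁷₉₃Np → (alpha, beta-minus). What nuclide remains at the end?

U-233

Start: (A, Z) = (237, 93).
After α: (233, 91).
After β⁻: (233, 92).
Z = 92 is uranium.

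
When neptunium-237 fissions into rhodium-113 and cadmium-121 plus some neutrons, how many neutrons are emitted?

3

Conserve mass number: 237 = 113 + 121 + k, so k = 237 − 234 = 3.
Check atomic number: 93 = 45 + 48 + 0 = 93. ✓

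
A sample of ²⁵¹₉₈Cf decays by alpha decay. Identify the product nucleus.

Alpha decay: mass number changes by -4, atomic number by -2.
A: 251 − 4 = 247; Z: 98 − 2 = 96.
Z = 96 is curium, so the daughter is ²⁴⁷₉₆Cm.

Cm-247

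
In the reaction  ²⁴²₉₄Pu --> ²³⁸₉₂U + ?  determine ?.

alpha particle

Conserve mass number: 242 = 238 + A, so A = 4.
Conserve atomic number: 94 = 92 + Z, so Z = 2.
A = 4 and Z = 2 is ⁴₂He — an alpha particle.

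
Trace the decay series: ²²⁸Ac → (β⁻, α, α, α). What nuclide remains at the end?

Po-216

Start: (A, Z) = (228, 89).
After β⁻: (228, 90).
After α: (224, 88).
After α: (220, 86).
After α: (216, 84).
Z = 84 is polonium.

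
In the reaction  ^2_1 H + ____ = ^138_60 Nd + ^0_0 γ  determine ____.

Conserve mass number: 2 + A = 138 + 0, so A = 136.
Conserve atomic number: 1 + Z = 60 + 0, so Z = 59.
Z = 59 is praseodymium, so the species is ^136_59 Pr.

Pr-136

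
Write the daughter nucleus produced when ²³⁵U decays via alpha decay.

Alpha decay: mass number changes by -4, atomic number by -2.
A: 235 − 4 = 231; Z: 92 − 2 = 90.
Z = 90 is thorium, so the daughter is ²³¹Th.

Th-231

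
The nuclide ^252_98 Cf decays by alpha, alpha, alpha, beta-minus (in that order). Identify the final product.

Start: (A, Z) = (252, 98).
After α: (248, 96).
After α: (244, 94).
After α: (240, 92).
After β⁻: (240, 93).
Z = 93 is neptunium.

Np-240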